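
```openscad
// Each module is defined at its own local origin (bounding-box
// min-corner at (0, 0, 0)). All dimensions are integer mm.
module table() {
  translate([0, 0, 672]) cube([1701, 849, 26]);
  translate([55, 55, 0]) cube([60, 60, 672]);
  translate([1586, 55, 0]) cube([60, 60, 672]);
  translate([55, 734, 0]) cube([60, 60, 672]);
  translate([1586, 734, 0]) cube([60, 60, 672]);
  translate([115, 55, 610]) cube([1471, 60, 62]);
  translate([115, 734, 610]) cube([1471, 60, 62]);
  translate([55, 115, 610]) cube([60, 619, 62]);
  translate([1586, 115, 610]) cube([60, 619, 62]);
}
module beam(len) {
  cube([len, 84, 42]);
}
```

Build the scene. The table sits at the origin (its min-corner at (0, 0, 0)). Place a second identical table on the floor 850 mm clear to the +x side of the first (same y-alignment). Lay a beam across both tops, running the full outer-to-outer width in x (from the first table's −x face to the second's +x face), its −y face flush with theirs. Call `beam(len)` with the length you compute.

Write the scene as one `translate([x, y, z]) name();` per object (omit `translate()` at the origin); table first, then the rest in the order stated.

table();
translate([2551, 0, 0]) table();
translate([0, 0, 698]) beam(4252);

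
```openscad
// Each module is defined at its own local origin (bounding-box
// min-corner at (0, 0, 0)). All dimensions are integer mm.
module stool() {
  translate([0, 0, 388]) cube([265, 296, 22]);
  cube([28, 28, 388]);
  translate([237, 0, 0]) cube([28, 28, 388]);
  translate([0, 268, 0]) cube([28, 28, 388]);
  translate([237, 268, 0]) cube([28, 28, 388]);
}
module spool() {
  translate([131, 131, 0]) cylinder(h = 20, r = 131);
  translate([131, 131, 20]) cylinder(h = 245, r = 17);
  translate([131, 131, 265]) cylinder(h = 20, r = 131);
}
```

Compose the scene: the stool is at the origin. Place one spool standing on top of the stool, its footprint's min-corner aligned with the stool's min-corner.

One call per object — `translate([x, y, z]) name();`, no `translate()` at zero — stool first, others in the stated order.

stool();
translate([0, 0, 410]) spool();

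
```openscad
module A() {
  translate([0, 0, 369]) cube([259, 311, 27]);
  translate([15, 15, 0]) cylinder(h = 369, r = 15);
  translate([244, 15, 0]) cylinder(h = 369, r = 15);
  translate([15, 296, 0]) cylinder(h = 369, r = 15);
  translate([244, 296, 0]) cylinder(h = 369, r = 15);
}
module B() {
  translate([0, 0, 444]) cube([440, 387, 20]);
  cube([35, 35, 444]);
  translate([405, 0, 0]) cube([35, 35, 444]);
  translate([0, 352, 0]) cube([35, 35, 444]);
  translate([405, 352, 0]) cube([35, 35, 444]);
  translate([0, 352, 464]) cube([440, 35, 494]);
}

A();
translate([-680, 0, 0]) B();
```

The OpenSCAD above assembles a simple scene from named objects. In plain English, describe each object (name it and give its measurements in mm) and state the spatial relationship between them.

A is a four-legged stool. The seat is 259×311 mm, 27 mm thick, top at z = 396 mm. It stands on four round legs, each 30 mm in diameter, from z = 0 to the seat underside, each leg's axis is inset half a diameter from the nearest pair of seat edges (so the leg's bounding box is flush with the corner).

B is a chair. The seat is a 440×387×20 mm slab with its top at z = 464 mm, on four 35×35 mm corner legs (flush with the seat edges, standing on z = 0). A flat backrest 35 mm thick, 494 mm tall, spans the full seat width and rises from the seat top along its +y edge, rear face flush with the rear of the seat.

The chair is on the floor beside the stool on its −x side.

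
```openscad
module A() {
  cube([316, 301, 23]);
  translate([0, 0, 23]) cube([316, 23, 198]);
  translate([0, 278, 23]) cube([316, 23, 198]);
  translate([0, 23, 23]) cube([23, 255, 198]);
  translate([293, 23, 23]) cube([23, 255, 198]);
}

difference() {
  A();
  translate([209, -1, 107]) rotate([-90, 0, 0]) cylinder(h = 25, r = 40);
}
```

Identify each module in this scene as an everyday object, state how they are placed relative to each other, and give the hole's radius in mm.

The subtracted cylinder has r = 40 mm.

A is an open box. The open box has a circular hole through its front wall. The hole's radius is 40 mm.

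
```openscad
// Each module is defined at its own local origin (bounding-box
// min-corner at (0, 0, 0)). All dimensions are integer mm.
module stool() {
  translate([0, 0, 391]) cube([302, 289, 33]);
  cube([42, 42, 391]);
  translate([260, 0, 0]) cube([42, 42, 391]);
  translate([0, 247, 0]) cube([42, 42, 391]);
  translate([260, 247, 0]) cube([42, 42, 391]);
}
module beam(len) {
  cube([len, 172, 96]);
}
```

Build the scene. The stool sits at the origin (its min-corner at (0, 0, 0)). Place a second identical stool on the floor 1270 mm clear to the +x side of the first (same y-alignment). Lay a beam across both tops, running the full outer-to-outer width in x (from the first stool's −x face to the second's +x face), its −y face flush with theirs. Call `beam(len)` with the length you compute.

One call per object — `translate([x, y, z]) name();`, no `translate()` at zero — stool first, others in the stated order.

stool();
translate([1572, 0, 0]) stool();
translate([0, 0, 424]) beam(1874);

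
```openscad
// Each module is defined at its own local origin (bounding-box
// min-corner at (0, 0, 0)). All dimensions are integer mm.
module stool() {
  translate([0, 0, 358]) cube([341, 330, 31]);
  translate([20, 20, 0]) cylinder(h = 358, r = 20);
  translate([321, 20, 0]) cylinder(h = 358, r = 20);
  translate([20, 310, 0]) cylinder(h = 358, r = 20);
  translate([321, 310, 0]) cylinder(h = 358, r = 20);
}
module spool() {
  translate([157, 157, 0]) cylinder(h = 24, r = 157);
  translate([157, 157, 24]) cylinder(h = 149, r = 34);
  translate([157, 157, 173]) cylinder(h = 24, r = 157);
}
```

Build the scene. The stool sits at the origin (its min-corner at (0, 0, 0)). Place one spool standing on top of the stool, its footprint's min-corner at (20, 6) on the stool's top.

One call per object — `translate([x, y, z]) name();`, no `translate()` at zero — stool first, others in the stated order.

stool();
translate([20, 6, 389]) spool();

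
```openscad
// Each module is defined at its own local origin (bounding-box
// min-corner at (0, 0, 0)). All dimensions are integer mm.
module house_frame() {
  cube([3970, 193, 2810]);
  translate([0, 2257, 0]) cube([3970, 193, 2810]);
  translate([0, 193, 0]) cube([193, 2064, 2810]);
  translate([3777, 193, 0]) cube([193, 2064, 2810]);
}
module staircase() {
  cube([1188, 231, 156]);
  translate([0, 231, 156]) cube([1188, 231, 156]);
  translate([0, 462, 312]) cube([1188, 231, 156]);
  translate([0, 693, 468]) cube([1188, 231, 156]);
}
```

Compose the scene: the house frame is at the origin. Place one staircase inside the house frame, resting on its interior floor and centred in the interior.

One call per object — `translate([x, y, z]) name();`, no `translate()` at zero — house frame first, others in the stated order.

house_frame();
translate([1391, 763, 0]) staircase();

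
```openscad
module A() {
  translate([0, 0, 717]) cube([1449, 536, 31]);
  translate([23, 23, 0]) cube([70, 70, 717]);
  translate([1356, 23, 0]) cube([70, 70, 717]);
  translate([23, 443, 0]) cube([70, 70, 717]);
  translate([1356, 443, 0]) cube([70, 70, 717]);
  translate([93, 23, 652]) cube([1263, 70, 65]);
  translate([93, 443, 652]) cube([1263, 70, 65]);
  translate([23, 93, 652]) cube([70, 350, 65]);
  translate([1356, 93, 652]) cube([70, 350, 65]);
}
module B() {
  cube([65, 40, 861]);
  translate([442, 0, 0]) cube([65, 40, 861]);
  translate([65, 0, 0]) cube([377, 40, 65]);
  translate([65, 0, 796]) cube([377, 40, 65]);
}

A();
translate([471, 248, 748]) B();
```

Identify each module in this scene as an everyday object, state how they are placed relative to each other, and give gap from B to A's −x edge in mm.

The picture frame's min-x is at 471; the table's min-x is 0; gap = 471 mm.

A is a table. B is a picture frame. The picture frame is on top of the table, centred. The gap from the picture frame to the table's −x edge is 471 mm.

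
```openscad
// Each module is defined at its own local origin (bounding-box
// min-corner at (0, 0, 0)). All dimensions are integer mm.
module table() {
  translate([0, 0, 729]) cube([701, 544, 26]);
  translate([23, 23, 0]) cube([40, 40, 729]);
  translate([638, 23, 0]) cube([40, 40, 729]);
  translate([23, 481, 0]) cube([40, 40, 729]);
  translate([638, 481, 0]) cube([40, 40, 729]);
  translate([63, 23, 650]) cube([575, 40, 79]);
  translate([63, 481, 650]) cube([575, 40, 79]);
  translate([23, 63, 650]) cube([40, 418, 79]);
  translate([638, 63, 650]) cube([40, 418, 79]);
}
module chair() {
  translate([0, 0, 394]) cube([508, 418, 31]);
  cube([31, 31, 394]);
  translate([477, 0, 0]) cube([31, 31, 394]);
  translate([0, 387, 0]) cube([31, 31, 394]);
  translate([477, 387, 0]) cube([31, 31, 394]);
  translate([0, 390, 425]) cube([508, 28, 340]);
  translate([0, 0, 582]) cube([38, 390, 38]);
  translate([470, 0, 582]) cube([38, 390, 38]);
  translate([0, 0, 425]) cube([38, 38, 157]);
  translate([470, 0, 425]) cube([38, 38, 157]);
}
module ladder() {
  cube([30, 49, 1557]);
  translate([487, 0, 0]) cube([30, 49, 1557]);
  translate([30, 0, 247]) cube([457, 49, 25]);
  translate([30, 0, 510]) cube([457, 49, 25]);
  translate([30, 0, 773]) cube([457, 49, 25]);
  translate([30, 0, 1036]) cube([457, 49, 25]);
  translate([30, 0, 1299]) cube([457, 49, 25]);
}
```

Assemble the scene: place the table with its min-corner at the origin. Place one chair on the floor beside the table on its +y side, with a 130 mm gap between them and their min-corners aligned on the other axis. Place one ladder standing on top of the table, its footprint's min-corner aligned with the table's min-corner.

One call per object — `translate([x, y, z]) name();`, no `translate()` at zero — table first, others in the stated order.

table();
translate([0, 674, 0]) chair();
translate([0, 0, 755]) ladder();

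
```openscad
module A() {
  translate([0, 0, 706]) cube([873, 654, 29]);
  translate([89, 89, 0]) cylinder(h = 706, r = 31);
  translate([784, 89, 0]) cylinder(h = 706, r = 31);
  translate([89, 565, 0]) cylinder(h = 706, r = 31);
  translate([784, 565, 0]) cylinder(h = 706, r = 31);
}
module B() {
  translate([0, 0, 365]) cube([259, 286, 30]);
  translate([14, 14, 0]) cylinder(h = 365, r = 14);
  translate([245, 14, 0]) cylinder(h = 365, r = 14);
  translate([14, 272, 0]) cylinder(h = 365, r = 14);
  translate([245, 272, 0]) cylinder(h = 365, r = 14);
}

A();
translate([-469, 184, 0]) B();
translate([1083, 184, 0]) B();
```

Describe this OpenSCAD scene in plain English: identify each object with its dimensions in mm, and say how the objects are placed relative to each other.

A is a rectangular dining table. The top is 873×654×29 mm with its upper surface at z = 735 mm. It stands on four round legs of 62 mm diameter, each leg's bounding box inset 58 mm from the nearest pair of top edges, running from the floor to the underside of the top.

B is a four-legged stool. The seat is 259×286 mm, 30 mm thick, top at z = 395 mm. It stands on four round legs, each 28 mm in diameter, from z = 0 to the seat underside, each leg's axis is inset half a diameter from the nearest pair of seat edges (so the leg's bounding box is flush with the corner).

Two stools sit around the table at the −x, +x sides.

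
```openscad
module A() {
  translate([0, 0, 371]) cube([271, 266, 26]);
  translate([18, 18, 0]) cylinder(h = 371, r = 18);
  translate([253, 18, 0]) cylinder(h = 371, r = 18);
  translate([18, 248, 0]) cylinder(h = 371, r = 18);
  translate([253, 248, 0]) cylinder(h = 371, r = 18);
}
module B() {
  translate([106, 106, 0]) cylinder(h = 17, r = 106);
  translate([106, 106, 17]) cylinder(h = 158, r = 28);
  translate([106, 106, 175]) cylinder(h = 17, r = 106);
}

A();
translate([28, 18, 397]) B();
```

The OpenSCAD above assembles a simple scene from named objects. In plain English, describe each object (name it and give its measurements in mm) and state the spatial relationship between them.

A is a simple wooden stool: a rectangular seat 271 mm (x) by 266 mm (y), 26 mm thick, top face at z = 397 mm, on four round legs, each 36 mm in diameter. The legs rest on z = 0, each leg's axis is inset half a diameter from the nearest pair of seat edges (so the leg's bounding box is flush with the corner).

B is a spool: two coaxial disc flanges of radius 106 mm and thickness 17 mm, joined by a core cylinder of radius 28 mm and height 158 mm. The lower flange rests on z = 0 and the three cylinders share a vertical axis.

The spool is on top of the stool.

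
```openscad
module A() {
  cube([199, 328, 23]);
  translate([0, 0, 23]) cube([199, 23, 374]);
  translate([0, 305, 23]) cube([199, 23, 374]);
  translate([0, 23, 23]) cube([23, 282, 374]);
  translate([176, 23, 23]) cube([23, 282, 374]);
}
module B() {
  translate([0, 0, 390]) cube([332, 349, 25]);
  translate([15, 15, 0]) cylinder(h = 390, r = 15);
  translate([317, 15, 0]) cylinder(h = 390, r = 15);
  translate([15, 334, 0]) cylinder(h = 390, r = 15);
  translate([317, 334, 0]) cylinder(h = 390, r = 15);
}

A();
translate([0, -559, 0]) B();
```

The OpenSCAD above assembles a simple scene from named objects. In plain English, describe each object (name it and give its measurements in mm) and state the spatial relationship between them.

A is an open-topped rectangular box: outside dimensions 199×328×397 mm, with a uniform wall and base thickness of 23 mm. The base is a full 199×328 slab on the floor; four walls sit on top of the base. The front and back walls (the −y and +y sides) span the full width; the two side walls fit between them.

B is a four-legged stool. The seat is 332×349 mm, 25 mm thick, top at z = 415 mm. It stands on four round legs, each 30 mm in diameter, from z = 0 to the seat underside, each leg's axis is inset half a diameter from the nearest pair of seat edges (so the leg's bounding box is flush with the corner).

The stool is on the floor beside the open box on its −y side.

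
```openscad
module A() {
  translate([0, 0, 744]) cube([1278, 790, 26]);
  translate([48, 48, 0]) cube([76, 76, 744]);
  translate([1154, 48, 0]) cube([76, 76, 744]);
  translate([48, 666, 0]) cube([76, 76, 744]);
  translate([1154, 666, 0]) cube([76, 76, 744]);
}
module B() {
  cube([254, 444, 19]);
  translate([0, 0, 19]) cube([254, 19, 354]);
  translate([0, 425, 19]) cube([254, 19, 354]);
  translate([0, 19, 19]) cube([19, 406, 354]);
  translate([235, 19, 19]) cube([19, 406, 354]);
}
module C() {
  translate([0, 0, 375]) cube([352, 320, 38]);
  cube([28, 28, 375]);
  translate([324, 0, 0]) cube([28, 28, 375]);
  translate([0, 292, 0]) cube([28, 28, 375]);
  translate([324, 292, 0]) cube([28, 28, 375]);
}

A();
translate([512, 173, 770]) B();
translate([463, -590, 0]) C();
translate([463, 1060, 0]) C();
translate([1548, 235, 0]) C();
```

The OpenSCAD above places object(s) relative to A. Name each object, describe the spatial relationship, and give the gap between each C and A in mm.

Each stool's nearest face is 270 mm from the table's bounding box.

A is a table. B is an open box. C is a stool. The open box is on top of the table, centred. Three stools sit around the table at the −y, +y, +x sides. The gap between each stool and the table is 270 mm.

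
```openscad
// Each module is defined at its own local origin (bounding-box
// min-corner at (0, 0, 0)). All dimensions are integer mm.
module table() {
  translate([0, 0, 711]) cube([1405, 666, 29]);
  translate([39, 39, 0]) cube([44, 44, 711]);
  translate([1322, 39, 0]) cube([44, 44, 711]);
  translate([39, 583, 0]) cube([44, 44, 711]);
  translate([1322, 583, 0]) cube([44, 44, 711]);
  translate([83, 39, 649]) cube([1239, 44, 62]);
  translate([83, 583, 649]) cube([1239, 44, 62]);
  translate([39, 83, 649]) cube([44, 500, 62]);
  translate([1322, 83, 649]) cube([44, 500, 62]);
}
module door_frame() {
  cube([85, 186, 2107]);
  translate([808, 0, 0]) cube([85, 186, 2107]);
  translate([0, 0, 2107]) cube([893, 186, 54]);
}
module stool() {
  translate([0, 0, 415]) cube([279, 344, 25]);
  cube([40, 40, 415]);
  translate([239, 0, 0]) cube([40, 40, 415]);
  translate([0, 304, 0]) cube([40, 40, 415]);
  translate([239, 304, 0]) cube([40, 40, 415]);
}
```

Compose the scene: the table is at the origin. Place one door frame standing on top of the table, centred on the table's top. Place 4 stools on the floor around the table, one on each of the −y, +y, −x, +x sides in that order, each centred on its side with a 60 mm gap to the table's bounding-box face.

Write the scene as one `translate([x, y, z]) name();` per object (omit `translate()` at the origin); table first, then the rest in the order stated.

table();
translate([256, 240, 740]) door_frame();
translate([563, -404, 0]) stool();
translate([563, 726, 0]) stool();
translate([-339, 161, 0]) stool();
translate([1465, 161, 0]) stool();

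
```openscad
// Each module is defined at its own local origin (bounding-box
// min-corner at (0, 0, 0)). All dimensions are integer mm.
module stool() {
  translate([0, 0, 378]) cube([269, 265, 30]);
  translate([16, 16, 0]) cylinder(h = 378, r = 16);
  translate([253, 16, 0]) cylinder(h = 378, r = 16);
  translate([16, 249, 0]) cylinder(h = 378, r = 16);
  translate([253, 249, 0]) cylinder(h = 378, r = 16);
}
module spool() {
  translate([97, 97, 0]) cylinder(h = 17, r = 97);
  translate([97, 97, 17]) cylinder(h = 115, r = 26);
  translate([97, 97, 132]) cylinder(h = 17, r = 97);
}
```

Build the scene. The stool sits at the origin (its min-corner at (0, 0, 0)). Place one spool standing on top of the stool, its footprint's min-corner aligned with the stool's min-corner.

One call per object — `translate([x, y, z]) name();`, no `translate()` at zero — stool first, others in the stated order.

stool();
translate([0, 0, 408]) spool();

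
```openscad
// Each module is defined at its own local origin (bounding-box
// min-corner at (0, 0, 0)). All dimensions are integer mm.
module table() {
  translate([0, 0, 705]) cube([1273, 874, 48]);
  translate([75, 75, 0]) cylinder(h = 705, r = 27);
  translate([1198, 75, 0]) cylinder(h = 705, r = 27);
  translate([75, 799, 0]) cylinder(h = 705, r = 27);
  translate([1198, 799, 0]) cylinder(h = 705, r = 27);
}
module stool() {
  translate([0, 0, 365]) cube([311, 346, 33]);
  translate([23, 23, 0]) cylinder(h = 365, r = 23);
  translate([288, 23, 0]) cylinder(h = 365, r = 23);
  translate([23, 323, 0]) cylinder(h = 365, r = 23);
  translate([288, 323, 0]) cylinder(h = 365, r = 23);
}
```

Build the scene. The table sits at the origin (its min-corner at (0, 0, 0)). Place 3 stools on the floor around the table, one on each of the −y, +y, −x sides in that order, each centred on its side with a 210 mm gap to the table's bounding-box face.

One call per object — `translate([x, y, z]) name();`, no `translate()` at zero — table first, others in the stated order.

table();
translate([481, -556, 0]) stool();
translate([481, 1084, 0]) stool();
translate([-521, 264, 0]) stool();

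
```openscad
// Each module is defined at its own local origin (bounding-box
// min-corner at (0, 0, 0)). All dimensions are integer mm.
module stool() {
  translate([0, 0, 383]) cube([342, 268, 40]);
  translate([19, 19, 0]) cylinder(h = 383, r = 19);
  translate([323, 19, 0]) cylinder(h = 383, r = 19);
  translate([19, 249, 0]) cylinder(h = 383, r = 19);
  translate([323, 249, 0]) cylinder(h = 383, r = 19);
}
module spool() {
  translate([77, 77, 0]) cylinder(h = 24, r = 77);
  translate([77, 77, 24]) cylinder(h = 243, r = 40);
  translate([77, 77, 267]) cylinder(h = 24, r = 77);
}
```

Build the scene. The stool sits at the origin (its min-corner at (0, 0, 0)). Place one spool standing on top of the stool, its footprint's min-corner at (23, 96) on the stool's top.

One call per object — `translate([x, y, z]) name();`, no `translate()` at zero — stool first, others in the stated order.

stool();
translate([23, 96, 423]) spool();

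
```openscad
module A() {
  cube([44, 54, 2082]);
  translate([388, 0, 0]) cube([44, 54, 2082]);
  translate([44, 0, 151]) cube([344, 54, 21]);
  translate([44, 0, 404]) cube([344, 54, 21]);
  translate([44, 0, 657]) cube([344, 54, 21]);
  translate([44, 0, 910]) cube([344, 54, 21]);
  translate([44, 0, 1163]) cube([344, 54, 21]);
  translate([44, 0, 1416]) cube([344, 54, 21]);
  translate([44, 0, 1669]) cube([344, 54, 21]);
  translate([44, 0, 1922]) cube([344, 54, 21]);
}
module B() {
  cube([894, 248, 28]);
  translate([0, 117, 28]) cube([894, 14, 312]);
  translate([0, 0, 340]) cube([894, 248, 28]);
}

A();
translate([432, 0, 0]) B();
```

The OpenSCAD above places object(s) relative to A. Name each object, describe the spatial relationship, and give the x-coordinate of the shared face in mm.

The ladder's +x face and the I-beam's −x face are both at x = 432 mm.

A is a ladder. B is an I-beam. The I-beam is against the ladder's +x side, with their −y faces flush. The x-coordinate of the shared face is 432 mm.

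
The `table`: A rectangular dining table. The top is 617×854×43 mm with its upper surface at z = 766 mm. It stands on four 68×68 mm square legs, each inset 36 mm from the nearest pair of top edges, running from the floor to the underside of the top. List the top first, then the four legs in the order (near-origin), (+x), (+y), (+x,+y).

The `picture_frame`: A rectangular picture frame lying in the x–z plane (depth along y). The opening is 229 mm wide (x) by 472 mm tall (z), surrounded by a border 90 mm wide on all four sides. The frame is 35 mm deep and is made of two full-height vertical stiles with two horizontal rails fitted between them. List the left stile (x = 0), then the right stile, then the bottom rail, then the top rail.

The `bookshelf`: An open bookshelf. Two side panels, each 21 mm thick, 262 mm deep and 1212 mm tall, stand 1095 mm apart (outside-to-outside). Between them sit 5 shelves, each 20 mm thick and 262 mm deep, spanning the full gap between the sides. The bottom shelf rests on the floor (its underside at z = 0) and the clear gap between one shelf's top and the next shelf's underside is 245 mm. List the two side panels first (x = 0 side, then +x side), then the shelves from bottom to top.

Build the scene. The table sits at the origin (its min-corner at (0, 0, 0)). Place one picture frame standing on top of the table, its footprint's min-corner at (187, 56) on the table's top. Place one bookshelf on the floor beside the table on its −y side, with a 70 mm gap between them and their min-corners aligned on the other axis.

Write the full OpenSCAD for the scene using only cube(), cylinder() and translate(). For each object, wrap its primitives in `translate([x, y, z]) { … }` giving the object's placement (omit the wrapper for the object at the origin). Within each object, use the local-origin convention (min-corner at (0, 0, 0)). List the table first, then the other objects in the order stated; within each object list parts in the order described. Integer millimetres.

translate([0, 0, 723]) cube([617, 854, 43]);
translate([36, 36, 0]) cube([68, 68, 723]);
translate([513, 36, 0]) cube([68, 68, 723]);
translate([36, 750, 0]) cube([68, 68, 723]);
translate([513, 750, 0]) cube([68, 68, 723]);
translate([187, 56, 766]) {
  cube([90, 35, 652]);
  translate([319, 0, 0]) cube([90, 35, 652]);
  translate([90, 0, 0]) cube([229, 35, 90]);
  translate([90, 0, 562]) cube([229, 35, 90]);
}
translate([0, -332, 0]) {
  cube([21, 262, 1212]);
  translate([1074, 0, 0]) cube([21, 262, 1212]);
  translate([21, 0, 0]) cube([1053, 262, 20]);
  translate([21, 0, 265]) cube([1053, 262, 20]);
  translate([21, 0, 530]) cube([1053, 262, 20]);
  translate([21, 0, 795]) cube([1053, 262, 20]);
  translate([21, 0, 1060]) cube([1053, 262, 20]);
}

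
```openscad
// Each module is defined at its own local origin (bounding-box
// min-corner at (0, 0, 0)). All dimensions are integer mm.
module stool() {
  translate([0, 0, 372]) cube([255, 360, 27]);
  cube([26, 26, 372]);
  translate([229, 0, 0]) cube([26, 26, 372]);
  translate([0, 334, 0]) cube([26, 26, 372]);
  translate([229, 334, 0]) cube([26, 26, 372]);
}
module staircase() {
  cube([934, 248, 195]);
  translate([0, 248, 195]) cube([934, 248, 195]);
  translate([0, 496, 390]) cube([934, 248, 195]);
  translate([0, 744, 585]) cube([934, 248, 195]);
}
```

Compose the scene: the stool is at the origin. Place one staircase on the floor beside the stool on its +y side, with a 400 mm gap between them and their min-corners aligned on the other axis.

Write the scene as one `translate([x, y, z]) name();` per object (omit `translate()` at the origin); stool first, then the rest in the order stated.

stool();
translate([0, 760, 0]) staircase();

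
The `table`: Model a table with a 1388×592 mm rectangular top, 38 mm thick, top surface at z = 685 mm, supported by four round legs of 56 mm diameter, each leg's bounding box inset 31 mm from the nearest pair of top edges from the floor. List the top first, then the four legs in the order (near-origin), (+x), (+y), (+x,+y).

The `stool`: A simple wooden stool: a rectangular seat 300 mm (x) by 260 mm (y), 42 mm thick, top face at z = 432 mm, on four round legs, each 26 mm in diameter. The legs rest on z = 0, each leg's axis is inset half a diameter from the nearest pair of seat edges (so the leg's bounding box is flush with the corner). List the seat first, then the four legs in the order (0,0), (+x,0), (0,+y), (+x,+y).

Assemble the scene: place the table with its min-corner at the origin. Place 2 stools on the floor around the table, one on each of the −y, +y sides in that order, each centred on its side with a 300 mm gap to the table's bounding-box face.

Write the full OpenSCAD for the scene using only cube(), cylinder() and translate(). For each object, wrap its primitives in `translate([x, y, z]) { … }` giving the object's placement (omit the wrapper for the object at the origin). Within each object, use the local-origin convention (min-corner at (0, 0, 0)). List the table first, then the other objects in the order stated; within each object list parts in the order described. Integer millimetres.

translate([0, 0, 647]) cube([1388, 592, 38]);
translate([59, 59, 0]) cylinder(h = 647, r = 28);
translate([1329, 59, 0]) cylinder(h = 647, r = 28);
translate([59, 533, 0]) cylinder(h = 647, r = 28);
translate([1329, 533, 0]) cylinder(h = 647, r = 28);
translate([544, -560, 0]) {
  translate([0, 0, 390]) cube([300, 260, 42]);
  translate([13, 13, 0]) cylinder(h = 390, r = 13);
  translate([287, 13, 0]) cylinder(h = 390, r = 13);
  translate([13, 247, 0]) cylinder(h = 390, r = 13);
  translate([287, 247, 0]) cylinder(h = 390, r = 13);
}
translate([544, 892, 0]) {
  translate([0, 0, 390]) cube([300, 260, 42]);
  translate([13, 13, 0]) cylinder(h = 390, r = 13);
  translate([287, 13, 0]) cylinder(h = 390, r = 13);
  translate([13, 247, 0]) cylinder(h = 390, r = 13);
  translate([287, 247, 0]) cylinder(h = 390, r = 13);
}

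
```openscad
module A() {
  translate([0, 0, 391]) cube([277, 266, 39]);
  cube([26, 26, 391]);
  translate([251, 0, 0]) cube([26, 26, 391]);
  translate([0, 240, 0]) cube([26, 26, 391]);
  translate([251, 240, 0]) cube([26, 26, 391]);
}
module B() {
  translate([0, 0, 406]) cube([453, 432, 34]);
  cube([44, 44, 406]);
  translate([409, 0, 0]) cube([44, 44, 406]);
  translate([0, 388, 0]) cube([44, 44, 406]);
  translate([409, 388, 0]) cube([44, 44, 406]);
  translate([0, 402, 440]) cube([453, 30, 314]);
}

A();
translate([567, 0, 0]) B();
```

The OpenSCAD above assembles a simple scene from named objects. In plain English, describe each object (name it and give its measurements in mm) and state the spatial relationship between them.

A is a four-legged stool. The seat is a 277×266×39 mm slab whose top surface is at z = 430 mm; four square legs, each 26×26 mm in cross-section, run from the floor (z = 0) to the underside of the seat, each flush with a corner of the seat.

B is a chair: 453×432 mm seat, 34 mm thick, top at z = 440 mm, on four 44 mm square corner legs flush with the seat edges. A 30 mm thick backrest slab spans the full seat width, extending 314 mm above the seat top, its back face flush with the seat's +y edge.

The chair is on the floor beside the stool on its +x side.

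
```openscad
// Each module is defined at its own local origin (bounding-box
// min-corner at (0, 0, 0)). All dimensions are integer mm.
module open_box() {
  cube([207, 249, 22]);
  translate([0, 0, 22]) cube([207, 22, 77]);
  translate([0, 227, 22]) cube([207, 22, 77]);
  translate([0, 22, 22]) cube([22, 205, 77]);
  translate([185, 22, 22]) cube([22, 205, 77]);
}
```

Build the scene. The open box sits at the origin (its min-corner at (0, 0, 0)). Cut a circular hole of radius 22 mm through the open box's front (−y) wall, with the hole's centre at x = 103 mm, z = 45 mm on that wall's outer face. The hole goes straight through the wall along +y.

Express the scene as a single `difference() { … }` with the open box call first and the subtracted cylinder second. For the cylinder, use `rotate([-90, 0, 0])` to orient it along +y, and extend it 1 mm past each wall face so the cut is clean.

difference() {
  open_box();
  translate([103, -1, 45]) rotate([-90, 0, 0]) cylinder(h = 24, r = 22);
}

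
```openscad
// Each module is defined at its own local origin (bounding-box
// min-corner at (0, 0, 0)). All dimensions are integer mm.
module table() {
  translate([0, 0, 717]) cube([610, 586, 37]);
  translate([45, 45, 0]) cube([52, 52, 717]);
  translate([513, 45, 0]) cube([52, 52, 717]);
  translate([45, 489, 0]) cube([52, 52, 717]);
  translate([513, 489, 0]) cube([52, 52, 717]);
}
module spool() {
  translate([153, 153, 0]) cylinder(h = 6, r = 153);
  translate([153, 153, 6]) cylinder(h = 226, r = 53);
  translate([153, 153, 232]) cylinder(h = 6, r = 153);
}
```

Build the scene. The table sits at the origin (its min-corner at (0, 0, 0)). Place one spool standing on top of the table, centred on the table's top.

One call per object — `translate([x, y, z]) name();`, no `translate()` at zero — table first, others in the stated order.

table();
translate([152, 140, 754]) spool();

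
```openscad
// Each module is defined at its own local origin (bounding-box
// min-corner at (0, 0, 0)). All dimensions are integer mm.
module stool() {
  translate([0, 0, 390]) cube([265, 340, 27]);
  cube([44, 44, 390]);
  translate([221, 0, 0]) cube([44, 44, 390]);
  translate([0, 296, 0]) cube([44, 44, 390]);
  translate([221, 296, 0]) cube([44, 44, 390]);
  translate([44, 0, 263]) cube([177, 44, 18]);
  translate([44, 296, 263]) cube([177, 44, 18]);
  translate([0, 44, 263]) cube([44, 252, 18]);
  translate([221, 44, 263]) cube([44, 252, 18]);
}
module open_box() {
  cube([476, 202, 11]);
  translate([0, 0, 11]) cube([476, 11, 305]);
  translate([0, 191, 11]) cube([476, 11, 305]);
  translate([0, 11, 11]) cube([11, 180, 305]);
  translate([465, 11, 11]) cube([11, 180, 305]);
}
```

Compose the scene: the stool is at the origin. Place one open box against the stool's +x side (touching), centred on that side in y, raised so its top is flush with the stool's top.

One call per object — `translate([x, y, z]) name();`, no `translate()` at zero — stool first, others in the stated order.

stool();
translate([265, 69, 101]) open_box();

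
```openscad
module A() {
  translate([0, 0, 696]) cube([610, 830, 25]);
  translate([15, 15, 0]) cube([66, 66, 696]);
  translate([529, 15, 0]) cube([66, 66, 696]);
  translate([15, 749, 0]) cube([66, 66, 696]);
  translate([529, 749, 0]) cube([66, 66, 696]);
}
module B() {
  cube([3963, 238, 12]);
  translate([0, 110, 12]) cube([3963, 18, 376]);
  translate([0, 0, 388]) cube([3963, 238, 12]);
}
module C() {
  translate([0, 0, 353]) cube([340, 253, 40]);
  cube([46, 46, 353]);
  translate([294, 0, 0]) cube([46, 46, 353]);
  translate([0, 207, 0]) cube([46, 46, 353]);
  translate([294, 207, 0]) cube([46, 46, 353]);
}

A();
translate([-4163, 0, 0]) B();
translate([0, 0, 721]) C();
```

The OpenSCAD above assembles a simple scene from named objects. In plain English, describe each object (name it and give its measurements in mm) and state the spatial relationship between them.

A is a table: top 610 mm (x) × 830 mm (y), 25 mm thick, upper face at z = 721 mm, on four 66×66 mm square legs, each inset 15 mm from the nearest pair of top edges, running from z = 0 to the bottom of the top.

B is an I-beam lying along x, 3963 mm long. Overall section height 400 mm. Two flanges 238 mm wide (y) and 12 mm thick, one on the floor and one at the top; a web 18 mm thick runs between them, centred on the flange width.

C is a simple wooden stool: a rectangular seat 340 mm (x) by 253 mm (y), 40 mm thick, top face at z = 393 mm, on four square legs, each 46×46 mm in cross-section. The legs rest on z = 0, each flush with a corner of the seat.

The I-beam is on the floor beside the table on its −x side. The stool is on top of the table.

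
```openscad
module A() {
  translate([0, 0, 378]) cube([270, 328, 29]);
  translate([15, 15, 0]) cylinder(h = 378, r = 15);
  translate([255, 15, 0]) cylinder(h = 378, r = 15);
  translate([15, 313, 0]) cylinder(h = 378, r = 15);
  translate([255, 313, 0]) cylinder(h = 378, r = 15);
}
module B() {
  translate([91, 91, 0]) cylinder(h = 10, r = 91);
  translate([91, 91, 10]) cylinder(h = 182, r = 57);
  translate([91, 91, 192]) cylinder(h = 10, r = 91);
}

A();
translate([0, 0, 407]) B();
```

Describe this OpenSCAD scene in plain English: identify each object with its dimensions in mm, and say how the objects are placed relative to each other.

A is a four-legged stool. The seat is 270×328 mm, 29 mm thick, top at z = 407 mm. It stands on four round legs, each 30 mm in diameter, from z = 0 to the seat underside, each leg's axis is inset half a diameter from the nearest pair of seat edges (so the leg's bounding box is flush with the corner).

B is a spool: two coaxial disc flanges of radius 91 mm and thickness 10 mm, joined by a core cylinder of radius 57 mm and height 182 mm. The lower flange rests on z = 0 and the three cylinders share a vertical axis.

The spool is on top of the stool.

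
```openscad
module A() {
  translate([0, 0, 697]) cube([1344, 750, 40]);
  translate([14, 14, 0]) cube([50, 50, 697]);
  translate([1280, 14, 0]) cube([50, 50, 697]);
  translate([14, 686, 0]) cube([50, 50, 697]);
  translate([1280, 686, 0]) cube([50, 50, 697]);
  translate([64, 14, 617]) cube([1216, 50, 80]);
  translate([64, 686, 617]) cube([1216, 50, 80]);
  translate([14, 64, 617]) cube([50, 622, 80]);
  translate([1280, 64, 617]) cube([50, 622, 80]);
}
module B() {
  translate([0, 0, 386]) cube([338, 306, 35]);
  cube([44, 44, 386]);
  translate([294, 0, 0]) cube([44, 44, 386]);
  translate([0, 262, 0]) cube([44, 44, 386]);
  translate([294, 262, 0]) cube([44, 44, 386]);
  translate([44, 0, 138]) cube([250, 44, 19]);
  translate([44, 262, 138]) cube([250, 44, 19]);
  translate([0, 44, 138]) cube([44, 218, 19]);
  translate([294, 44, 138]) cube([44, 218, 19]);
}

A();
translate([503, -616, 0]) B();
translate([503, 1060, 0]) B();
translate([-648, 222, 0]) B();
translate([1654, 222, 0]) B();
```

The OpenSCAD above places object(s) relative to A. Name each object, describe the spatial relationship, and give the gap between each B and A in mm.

A is a table. B is a stool. Four stools sit around the table at the −y, +y, −x, +x sides. The gap between each stool and the table is 310 mm.

Each stool's nearest face is 310 mm from the table's bounding box.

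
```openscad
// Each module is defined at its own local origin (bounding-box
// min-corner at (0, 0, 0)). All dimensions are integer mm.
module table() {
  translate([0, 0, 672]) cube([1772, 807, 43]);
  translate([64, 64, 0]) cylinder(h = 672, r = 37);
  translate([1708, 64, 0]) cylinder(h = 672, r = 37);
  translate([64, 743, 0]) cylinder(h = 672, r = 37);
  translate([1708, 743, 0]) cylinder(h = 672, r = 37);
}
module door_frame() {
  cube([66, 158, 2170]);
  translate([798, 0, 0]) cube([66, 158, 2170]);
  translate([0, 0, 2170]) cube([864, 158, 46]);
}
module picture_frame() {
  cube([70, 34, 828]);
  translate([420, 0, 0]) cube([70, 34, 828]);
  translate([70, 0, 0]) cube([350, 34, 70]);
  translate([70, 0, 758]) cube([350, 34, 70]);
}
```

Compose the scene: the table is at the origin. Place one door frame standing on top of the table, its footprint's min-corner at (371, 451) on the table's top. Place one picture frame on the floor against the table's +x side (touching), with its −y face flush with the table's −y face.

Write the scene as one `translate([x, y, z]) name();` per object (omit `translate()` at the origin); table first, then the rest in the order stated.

table();
translate([371, 451, 715]) door_frame();
translate([1772, 0, 0]) picture_frame();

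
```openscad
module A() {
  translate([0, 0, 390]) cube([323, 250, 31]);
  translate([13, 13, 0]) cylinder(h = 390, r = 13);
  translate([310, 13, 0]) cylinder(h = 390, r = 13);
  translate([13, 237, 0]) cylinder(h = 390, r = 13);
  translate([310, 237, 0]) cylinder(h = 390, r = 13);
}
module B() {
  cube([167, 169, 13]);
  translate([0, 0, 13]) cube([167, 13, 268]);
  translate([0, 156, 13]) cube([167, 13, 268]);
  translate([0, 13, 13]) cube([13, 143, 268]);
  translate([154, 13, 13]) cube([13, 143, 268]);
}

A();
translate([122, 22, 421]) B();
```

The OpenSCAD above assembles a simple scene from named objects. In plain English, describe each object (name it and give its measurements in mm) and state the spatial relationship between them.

A is a four-legged stool. The seat is a 323×250×31 mm slab whose top surface is at z = 421 mm; four round legs, each 26 mm in diameter, run from the floor (z = 0) to the underside of the seat, each leg's axis is inset half a diameter from the nearest pair of seat edges (so the leg's bounding box is flush with the corner).

B is an open storage box with external size 167×169×281 mm and wall thickness 13 mm (the base is also 13 mm thick). The base covers the whole footprint; the four walls stand on the base, with the y-facing walls full-width and the x-facing walls fitting between their inner faces.

The open box is on top of the stool.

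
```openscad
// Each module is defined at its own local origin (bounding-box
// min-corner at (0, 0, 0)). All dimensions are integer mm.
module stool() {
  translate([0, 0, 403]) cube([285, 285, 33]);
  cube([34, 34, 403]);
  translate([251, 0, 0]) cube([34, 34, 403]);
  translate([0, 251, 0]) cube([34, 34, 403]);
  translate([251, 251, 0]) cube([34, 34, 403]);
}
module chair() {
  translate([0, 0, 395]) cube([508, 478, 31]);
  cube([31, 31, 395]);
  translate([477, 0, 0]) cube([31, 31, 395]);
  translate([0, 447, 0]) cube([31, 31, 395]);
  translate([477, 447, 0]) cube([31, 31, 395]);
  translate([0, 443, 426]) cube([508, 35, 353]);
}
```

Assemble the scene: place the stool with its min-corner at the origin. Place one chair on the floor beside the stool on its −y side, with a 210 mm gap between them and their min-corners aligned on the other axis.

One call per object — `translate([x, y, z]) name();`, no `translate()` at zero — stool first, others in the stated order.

stool();
translate([0, -688, 0]) chair();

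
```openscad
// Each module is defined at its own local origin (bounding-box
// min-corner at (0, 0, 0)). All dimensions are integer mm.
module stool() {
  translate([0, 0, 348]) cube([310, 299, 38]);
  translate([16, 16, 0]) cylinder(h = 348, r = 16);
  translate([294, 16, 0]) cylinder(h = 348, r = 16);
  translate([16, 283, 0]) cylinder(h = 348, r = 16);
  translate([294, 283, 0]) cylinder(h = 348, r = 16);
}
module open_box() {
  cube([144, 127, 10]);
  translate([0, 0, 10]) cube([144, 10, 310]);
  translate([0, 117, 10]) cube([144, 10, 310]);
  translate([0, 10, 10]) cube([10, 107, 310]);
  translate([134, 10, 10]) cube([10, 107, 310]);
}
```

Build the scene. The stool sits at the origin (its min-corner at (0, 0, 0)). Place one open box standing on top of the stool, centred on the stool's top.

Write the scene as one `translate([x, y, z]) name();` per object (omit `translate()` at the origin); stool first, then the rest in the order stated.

stool();
translate([83, 86, 386]) open_box();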